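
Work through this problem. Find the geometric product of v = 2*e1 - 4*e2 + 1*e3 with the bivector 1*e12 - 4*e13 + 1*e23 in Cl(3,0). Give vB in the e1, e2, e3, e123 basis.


vB has grade-1 (vector) and grade-3 (trivector) parts: vB = (v _| B) + (v ^ B).
Vector part <vB>_1:
  e1: -v2*b12 - v3*b13 = -(-4)*(1) - (1)*(-4) = 8
  e2: v1*b12 - v3*b23 = (2)*(1) - (1)*(1) = 1
  e3: v1*b13 + v2*b23 = (2)*(-4) + (-4)*(1) = -12
Trivector part <vB>_3:
  e123: v1*b23 - v2*b13 + v3*b12 = (2)*(1) - (-4)*(-4) + (1)*(1) = -13
vB = 8*e1 + 1*e2 - 12*e3 - 13*e123


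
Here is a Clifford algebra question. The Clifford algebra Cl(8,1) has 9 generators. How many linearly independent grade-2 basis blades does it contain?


Number of grade-k basis blades in Cl(p,q) with n = p + q is C(n, k).
n = 8 + 1 = 9
C(9, 2) = 9! / (2! * 7!)
= 362880 / (2 * 5040)
= 36


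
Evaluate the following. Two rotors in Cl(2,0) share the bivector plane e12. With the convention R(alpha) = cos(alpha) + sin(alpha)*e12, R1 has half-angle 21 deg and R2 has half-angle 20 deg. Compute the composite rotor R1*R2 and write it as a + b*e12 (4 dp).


Same-plane rotors commute and their half-angles add:
R1*R2 = cos(a1 + a2) + sin(a1 + a2)*e12.
a1 + a2 = 21 + 20 = 41 deg
cos(41 deg) = 0.7547
sin(41 deg) = 0.6561
R1*R2 = 0.7547 + 0.6561*e12


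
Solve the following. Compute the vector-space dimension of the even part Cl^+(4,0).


Even subalgebra dimension = 2^(n-1)
n = 4 + 0 = 4
2^(4 - 1) = 2^3 = 8
Verification: sum of C(4,k) for even k = 1 + 6 + 1 = 8
Result = 8


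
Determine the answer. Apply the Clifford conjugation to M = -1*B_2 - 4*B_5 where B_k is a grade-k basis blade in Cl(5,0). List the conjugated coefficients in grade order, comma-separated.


Clifford conjugate sign for grade k: (-1)^(k(k+1)/2)
Grade 2: (-1)^(2*3/2) = (-1)^3 = -1, coeff -1 -> 1
Grade 5: (-1)^(5*6/2) = (-1)^15 = -1, coeff -4 -> 4
Conjugated coefficients: 1, 4


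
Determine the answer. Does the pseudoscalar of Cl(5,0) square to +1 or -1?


The pseudoscalar I = e1...e_n (product of all n generators) of Cl(p,q) satisfies I^2 = (-1)^(q + n(n-1)/2).
p = 5, q = 0, n = p + q = 5
n(n-1)/2 = 5 * 4 / 2 = 10
Exponent = q + n(n-1)/2 = 0 + 10 = 10
I^2 = (-1)^10 = +1


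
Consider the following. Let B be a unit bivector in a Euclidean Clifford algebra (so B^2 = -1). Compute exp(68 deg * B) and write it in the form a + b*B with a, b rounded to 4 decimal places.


For a unit bivector B with B^2 = -1, the exponential series gives
e^(theta*B) = cos(theta) + sin(theta)*B (the GA analogue of Euler's formula).
theta = 68 degrees = 1.186824 rad
cos(68 deg) = 0.3746
sin(68 deg) = 0.9272
exp(theta*B) = 0.3746 + 0.9272*B


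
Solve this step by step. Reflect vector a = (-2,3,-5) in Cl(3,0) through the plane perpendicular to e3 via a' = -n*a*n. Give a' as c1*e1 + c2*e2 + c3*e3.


Reflection formula: a' = -n*a*n, with n = e3 (unit vector, n^2 = 1).
For reflection through hyperplane perp to e3:
The component along e3 flips sign, others stay.
a = (-2, 3, -5)
a' = (-2, 3, 5)
a' = -2*e1 + 3*e2 + 5*e3


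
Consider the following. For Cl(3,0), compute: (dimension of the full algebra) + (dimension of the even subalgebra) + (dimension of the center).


n = 3 + 0 = 3
Total dim = 2^3 = 8
Even subalgebra dim = 2^2 = 4
n is odd, so center dim = 2
Sum = 8 + 4 + 2 = 14


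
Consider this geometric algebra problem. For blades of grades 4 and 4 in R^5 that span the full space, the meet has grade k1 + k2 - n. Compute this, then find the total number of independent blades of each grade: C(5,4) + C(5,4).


Meet grade = grade(A) + grade(B) - n
= 4 + 4 - 5 = 3
C(5,4) = 5
C(5,4) = 5
dim_A + dim_B = 5 + 5 = 10


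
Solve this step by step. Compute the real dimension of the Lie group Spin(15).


Spin(n) double-covers SO(n); both have Lie algebra so(n) of dimension n(n-1)/2.
n = 15
n(n-1) = 15 * 14 = 210
dim Spin(15) = 210/2 = 105


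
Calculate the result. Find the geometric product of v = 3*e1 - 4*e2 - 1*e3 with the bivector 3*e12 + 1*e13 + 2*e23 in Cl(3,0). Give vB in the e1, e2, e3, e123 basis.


vB has grade-1 (vector) and grade-3 (trivector) parts: vB = (v _| B) + (v ^ B).
Vector part <vB>_1:
  e1: -v2*b12 - v3*b13 = -(-4)*(3) - (-1)*(1) = 13
  e2: v1*b12 - v3*b23 = (3)*(3) - (-1)*(2) = 11
  e3: v1*b13 + v2*b23 = (3)*(1) + (-4)*(2) = -5
Trivector part <vB>_3:
  e123: v1*b23 - v2*b13 + v3*b12 = (3)*(2) - (-4)*(1) + (-1)*(3) = 7
vB = 13*e1 + 11*e2 - 5*e3 + 7*e123


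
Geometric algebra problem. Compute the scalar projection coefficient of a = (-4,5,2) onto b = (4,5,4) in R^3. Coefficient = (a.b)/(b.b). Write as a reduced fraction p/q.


Projection coefficient = (a . b) / (b . b)
a . b = (-4)*4 + 5*5 + 2*4
= -16 + 25 + 8 = 17
b . b = 4^2 + 5^2 + 4^2
= 16 + 25 + 16 = 57
Coefficient = 17/57
In lowest terms: 17/57


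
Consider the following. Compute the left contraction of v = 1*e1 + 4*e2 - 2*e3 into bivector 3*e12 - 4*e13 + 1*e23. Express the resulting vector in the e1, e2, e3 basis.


Left contraction v _| B = <vB>_1 (grade-1 part of the geometric product vB).
Using e1_|e12 = e2, e2_|e12 = -e1, e1_|e13 = e3, e3_|e13 = -e1, e2_|e23 = e3, e3_|e23 = -e2:
e1 coeff: -v2*b12 - v3*b13 = -(4)*(3) - (-2)*(-4) = -20
e2 coeff: v1*b12 - v3*b23 = (1)*(3) - (-2)*(1) = 5
e3 coeff: v1*b13 + v2*b23 = (1)*(-4) + (4)*(1) = 0
v _| B = -20*e1 + 5*e2 + 0*e3


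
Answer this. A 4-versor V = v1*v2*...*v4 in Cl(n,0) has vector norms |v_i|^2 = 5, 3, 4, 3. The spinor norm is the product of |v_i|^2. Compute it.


Spinor norm N(V) = |v1|^2 * |v2|^2 * ... * |v4|^2
= 5 * 3 * 4 * 3
Running product: 5, 15, 60, 180
N(V) = 180


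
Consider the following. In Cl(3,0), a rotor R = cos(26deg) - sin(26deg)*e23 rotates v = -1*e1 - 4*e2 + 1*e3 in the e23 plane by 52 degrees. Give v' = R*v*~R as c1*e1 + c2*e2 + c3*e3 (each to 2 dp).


Rotor R = cos(26deg) - sin(26deg)*e23
Rotation angle theta = 2 * 26 = 52 degrees in the e23 plane (e2 -> e3).
The component perpendicular to the plane (e1) is invariant: v'_1 = v1 = -1.00
cos(52deg) = 0.6157, sin(52deg) = 0.7880
v'_2 = v2*cos(theta) - v3*sin(theta) = -4*0.6157 - 1*0.7880 = -3.25
v'_3 = v2*sin(theta) + v3*cos(theta) = -4*0.7880 + 1*0.6157 = -2.54
v' = -1.00*e1 - 3.25*e2 - 2.54*e3


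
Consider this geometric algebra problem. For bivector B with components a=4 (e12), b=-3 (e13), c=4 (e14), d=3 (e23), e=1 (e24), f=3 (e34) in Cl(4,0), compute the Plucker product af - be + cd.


Plucker relation: af - be + cd
a*f = 4*3 = 12
b*e = (-3)*1 = -3
c*d = 4*3 = 12
af - be + cd = 12 - (-3) + 12
= 27


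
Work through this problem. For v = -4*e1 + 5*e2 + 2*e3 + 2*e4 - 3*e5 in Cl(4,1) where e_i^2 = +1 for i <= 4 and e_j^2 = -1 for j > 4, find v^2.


v^2 = sum of c_i^2 * e_i^2
Positive signature terms (e_i^2 = +1): (-4)^2 + 5^2 + 2^2 + 2^2 = 49
Negative signature terms (e_j^2 = -1): (-3)^2 = 9
v^2 = 49 - 9 = 40


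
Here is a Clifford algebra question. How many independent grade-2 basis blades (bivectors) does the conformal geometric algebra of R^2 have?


The conformal model of R^2 uses Cl(3,1) with m = 2 + 2 = 4 generators.
Number of grade-2 blades = C(m, 2) = C(4, 2)
= 4*3/2 = 6


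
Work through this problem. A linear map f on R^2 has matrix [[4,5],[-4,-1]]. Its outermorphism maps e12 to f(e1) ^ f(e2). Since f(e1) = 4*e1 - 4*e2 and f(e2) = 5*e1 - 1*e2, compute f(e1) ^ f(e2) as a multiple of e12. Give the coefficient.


The outermorphism of a linear map f sends e1^e2 to f(e1)^f(e2).
f(e1) = 4*e1 - 4*e2
f(e2) = 5*e1 - 1*e2
f(e1) ^ f(e2) = (4*e1 - 4*e2) ^ (5*e1 - 1*e2)
= 4*(-1)*e12 + (-4)*5*e21
= (-4 - (-20))*e12
= 16*e12
Coefficient = 16


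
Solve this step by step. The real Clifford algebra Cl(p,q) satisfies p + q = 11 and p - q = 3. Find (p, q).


We need p + q = 11 and p - q = 3.
Adding: 2p = 11 + 3 = 14, so p = 7.
Then q = 11 - 7 = 4.
(p, q) = (7, 4)


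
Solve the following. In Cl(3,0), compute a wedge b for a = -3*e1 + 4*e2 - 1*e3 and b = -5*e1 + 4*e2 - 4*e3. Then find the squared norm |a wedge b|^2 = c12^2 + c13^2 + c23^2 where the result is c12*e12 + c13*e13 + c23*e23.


a wedge b = (a1*b2 - a2*b1)*e12 + (a1*b3 - a3*b1)*e13 + (a2*b3 - a3*b2)*e23
e12 coeff: (-3)*4 - 4*(-5) = -12 - (-20) = 8
e13 coeff: (-3)*(-4) - (-1)*(-5) = 12 - 5 = 7
e23 coeff: 4*(-4) - (-1)*4 = -16 - (-4) = -12
|a wedge b|^2 = 8^2 + 7^2 + (-12)^2
= 64 + 49 + 144
= 257


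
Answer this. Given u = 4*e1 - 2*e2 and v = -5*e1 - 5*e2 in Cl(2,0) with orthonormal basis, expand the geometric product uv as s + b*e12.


Expand: (4*e1 - 2*e2)(-5*e1 - 5*e2)
= 4*(-5)*e1e1 + 4*(-5)*e1e2 + (-2)*(-5)*e2e1 + (-2)*(-5)*e2e2
Using e1^2 = e2^2 = 1, e2e1 = -e1e2:
Scalar part s = 4*(-5) + (-2)*(-5) = -20 + 10 = -10
Bivector part b = 4*(-5) - (-2)*(-5) = -20 - 10 = -30
uv = -10 - 30*e12


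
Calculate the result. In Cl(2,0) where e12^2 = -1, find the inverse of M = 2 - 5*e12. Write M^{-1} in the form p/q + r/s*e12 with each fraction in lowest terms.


M = 2 - 5*e12, where e12^2 = -1.
Since M commutes with its reverse ~M = a - b*e12, M * ~M = a^2 - b^2*e12^2 = a^2 + b^2.
So M^{-1} = ~M / (a^2 + b^2) = (a - b*e12)/(a^2 + b^2).
a^2 + b^2 = 4 + 25 = 29
Scalar part = 2/29 = 2/29
Bivector coeff = 5/29 = 5/29
M^{-1} = 2/29 + 5/29*e12


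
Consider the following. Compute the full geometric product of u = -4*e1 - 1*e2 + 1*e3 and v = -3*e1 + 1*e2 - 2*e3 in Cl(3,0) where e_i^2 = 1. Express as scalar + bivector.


In Cl(3,0): e_i^2 = 1, e_ie_j = -e_je_i for i != j.
Scalar part = u . v = (-4)*(-3) + (-1)*1 + 1*(-2)
= 12 + (-1) + (-2) = 9
e12 coeff = (-4)*1 - (-1)*(-3) = -4 - 3 = -7
e13 coeff = (-4)*(-2) - 1*(-3) = 8 - (-3) = 11
e23 coeff = (-1)*(-2) - 1*1 = 2 - 1 = 1
uv = 9 - 7*e12 + 11*e13 + 1*e23


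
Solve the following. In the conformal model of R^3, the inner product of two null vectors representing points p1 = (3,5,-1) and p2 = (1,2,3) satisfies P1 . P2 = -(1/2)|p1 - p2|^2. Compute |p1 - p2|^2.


p1 - p2 = (2, 3, -4)
|p1 - p2|^2 = 2^2 + 3^2 + (-4)^2
= 4 + 9 + 16
= 29


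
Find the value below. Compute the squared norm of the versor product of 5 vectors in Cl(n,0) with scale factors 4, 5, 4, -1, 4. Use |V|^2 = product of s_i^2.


Each vector v_i has |v_i|^2 = s_i^2
Squared scales: 4^2 = 16, 5^2 = 25, 4^2 = 16, (-1)^2 = 1, 4^2 = 16
|V|^2 = 16 * 25 * 16 * 1 * 16
= 102400


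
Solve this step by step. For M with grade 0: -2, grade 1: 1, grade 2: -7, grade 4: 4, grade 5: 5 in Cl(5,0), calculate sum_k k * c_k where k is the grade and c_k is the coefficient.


Grade-weighted sum = sum of grade_k * coefficient_k
0*(-2) = 0
1*1 = 1
2*(-7) = -14
4*4 = 16
5*5 = 25
Total = 0 + 1 + (-14) + 16 + 25 = 28


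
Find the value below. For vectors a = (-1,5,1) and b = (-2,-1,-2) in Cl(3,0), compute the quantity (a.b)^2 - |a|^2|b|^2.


a . b = (-1)*(-2) + 5*(-1) + 1*(-2)
= 2 + (-5) + (-2) = -5
|a|^2 = (-1)^2 + 5^2 + 1^2 = 27
|b|^2 = (-2)^2 + (-1)^2 + (-2)^2 = 9
(a.b)^2 = (-5)^2 = 25
|a|^2 * |b|^2 = 27 * 9 = 243
Result = 25 - 243 = -218


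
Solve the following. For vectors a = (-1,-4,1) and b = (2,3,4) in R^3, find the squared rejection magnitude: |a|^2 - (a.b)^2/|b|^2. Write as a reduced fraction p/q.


|a|^2 = (-1)^2 + (-4)^2 + 1^2 = 18
|b|^2 = 2^2 + 3^2 + 4^2 = 29
a . b = (-1)*2 + (-4)*3 + 1*4 = -10
(a.b)^2 = (-10)^2 = 100
|rej|^2 = 18 - 100/29
= (522 - 100)/29
= 422/29
In lowest terms: 422/29


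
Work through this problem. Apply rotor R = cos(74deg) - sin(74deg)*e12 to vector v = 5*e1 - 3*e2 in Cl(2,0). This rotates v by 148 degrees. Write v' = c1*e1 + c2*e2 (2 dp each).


Rotor R = cos(74deg) - sin(74deg)*e12
Rotation angle theta = 2 * 74 = 148 degrees
v' = R*v*~R rotates v by theta.
cos(148deg) = -0.8480, sin(148deg) = 0.5299
v'_1 = 5*cos(148deg) - (-3)*sin(148deg)
= 5*(-0.8480) - (-3)*0.5299
= -2.65
v'_2 = 5*sin(148deg) + (-3)*cos(148deg)
= 5*0.5299 + (-3)*(-0.8480)
= 5.19
v' = -2.65*e1 + 5.19*e2


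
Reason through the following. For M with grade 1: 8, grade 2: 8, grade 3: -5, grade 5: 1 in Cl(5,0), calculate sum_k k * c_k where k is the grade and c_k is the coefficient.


Grade-weighted sum = sum of grade_k * coefficient_k
1*8 = 8
2*8 = 16
3*(-5) = -15
5*1 = 5
Total = 8 + 16 + (-15) + 5 = 14


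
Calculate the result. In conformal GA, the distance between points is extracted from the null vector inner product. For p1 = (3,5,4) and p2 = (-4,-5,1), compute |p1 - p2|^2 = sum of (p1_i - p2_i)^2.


p1 - p2 = (7, 10, 3)
|p1 - p2|^2 = 7^2 + 10^2 + 3^2
= 49 + 100 + 9
= 158


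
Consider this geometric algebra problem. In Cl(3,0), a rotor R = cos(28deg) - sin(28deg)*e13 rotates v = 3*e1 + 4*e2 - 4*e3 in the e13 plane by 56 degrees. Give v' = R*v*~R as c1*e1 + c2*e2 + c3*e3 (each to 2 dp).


Rotor R = cos(28deg) - sin(28deg)*e13
Rotation angle theta = 2 * 28 = 56 degrees in the e13 plane (e1 -> e3).
The component perpendicular to the plane (e2) is invariant: v'_2 = v2 = 4.00
cos(56deg) = 0.5592, sin(56deg) = 0.8290
v'_1 = v1*cos(theta) - v3*sin(theta) = 3*0.5592 - (-4)*0.8290 = 4.99
v'_3 = v1*sin(theta) + v3*cos(theta) = 3*0.8290 + (-4)*0.5592 = 0.25
v' = 4.99*e1 + 4.00*e2 + 0.25*e3


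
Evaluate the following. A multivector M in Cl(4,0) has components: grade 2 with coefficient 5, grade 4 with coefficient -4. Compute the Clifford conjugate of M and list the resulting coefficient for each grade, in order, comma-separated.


Clifford conjugate sign for grade k: (-1)^(k(k+1)/2)
Grade 2: (-1)^(2*3/2) = (-1)^3 = -1, coeff 5 -> -5
Grade 4: (-1)^(4*5/2) = (-1)^10 = 1, coeff -4 -> -4
Conjugated coefficients: -5, -4


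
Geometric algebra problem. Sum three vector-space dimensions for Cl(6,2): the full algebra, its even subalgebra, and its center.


n = 6 + 2 = 8
Total dim = 2^8 = 256
Even subalgebra dim = 2^7 = 128
n is even, so center dim = 1
Sum = 256 + 128 + 1 = 385


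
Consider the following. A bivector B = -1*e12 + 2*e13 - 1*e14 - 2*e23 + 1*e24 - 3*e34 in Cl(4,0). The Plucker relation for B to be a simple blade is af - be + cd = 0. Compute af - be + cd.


Plucker relation: af - be + cd
a*f = (-1)*(-3) = 3
b*e = 2*1 = 2
c*d = (-1)*(-2) = 2
af - be + cd = 3 - 2 + 2
= 3


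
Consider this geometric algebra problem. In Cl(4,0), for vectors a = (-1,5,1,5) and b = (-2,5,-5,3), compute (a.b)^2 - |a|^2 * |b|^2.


a . b = (-1)*(-2) + 5*5 + 1*(-5) + 5*3
= 2 + 25 + (-5) + 15 = 37
|a|^2 = (-1)^2 + 5^2 + 1^2 + 5^2 = 52
|b|^2 = (-2)^2 + 5^2 + (-5)^2 + 3^2 = 63
(a.b)^2 = 37^2 = 1369
|a|^2 * |b|^2 = 52 * 63 = 3276
Result = 1369 - 3276 = -1907


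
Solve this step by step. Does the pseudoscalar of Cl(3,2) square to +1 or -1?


The pseudoscalar I = e1...e_n (product of all n generators) of Cl(p,q) satisfies I^2 = (-1)^(q + n(n-1)/2).
p = 3, q = 2, n = p + q = 5
n(n-1)/2 = 5 * 4 / 2 = 10
Exponent = q + n(n-1)/2 = 2 + 10 = 12
I^2 = (-1)^12 = +1


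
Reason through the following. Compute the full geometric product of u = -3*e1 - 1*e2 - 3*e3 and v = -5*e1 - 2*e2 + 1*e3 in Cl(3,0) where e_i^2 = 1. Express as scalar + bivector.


In Cl(3,0): e_i^2 = 1, e_ie_j = -e_je_i for i != j.
Scalar part = u . v = (-3)*(-5) + (-1)*(-2) + (-3)*1
= 15 + 2 + (-3) = 14
e12 coeff = (-3)*(-2) - (-1)*(-5) = 6 - 5 = 1
e13 coeff = (-3)*1 - (-3)*(-5) = -3 - 15 = -18
e23 coeff = (-1)*1 - (-3)*(-2) = -1 - 6 = -7
uv = 14 + 1*e12 - 18*e13 - 7*e23


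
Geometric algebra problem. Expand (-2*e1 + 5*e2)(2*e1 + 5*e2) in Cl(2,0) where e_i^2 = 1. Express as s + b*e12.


Expand: (-2*e1 + 5*e2)(2*e1 + 5*e2)
= (-2)*2*e1e1 + (-2)*5*e1e2 + 5*2*e2e1 + 5*5*e2e2
Using e1^2 = e2^2 = 1, e2e1 = -e1e2:
Scalar part s = (-2)*2 + 5*5 = -4 + 25 = 21
Bivector part b = (-2)*5 - 5*2 = -10 - 10 = -20
uv = 21 - 20*e12


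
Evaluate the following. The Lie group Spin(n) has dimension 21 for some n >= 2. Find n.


dim Spin(n) = dim so(n) = n(n-1)/2.
Solve n(n-1)/2 = 21, i.e. n^2 - n - 42 = 0.
Discriminant = 1 + 8*21 = 169
n = (1 + sqrt(169))/2 = (1 + 13)/2 = 7


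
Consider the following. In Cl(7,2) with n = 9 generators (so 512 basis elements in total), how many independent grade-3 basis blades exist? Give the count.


Number of grade-k basis blades in Cl(p,q) with n = p + q is C(n, k).
n = 7 + 2 = 9
C(9, 3) = 9! / (3! * 6!)
= 362880 / (6 * 720)
= 84


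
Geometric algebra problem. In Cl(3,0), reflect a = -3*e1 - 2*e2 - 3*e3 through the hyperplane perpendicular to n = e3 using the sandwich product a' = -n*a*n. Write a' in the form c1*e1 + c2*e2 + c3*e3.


Reflection formula: a' = -n*a*n, with n = e3 (unit vector, n^2 = 1).
For reflection through hyperplane perp to e3:
The component along e3 flips sign, others stay.
a = (-3, -2, -3)
a' = (-3, -2, 3)
a' = -3*e1 - 2*e2 + 3*e3


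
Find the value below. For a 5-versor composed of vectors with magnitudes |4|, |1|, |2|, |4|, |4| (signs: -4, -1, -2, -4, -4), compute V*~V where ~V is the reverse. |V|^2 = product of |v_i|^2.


Each vector v_i has |v_i|^2 = s_i^2
Squared scales: (-4)^2 = 16, (-1)^2 = 1, (-2)^2 = 4, (-4)^2 = 16, (-4)^2 = 16
|V|^2 = 16 * 1 * 4 * 16 * 16
= 16384


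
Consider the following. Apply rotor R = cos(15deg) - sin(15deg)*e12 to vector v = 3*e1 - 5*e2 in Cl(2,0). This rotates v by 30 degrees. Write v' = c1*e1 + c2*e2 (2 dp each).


Rotor R = cos(15deg) - sin(15deg)*e12
Rotation angle theta = 2 * 15 = 30 degrees
v' = R*v*~R rotates v by theta.
cos(30deg) = 0.8660, sin(30deg) = 0.5000
v'_1 = 3*cos(30deg) - (-5)*sin(30deg)
= 3*0.8660 - (-5)*0.5000
= 5.10
v'_2 = 3*sin(30deg) + (-5)*cos(30deg)
= 3*0.5000 + (-5)*0.8660
= -2.83
v' = 5.10*e1 - 2.83*e2


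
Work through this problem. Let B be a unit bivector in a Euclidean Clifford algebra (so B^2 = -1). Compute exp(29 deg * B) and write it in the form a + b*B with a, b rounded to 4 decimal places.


For a unit bivector B with B^2 = -1, the exponential series gives
e^(theta*B) = cos(theta) + sin(theta)*B (the GA analogue of Euler's formula).
theta = 29 degrees = 0.506145 rad
cos(29 deg) = 0.8746
sin(29 deg) = 0.4848
exp(theta*B) = 0.8746 + 0.4848*B


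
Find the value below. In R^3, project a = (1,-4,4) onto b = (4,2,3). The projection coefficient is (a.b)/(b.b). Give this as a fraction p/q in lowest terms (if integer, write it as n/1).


Projection coefficient = (a . b) / (b . b)
a . b = 1*4 + (-4)*2 + 4*3
= 4 + (-8) + 12 = 8
b . b = 4^2 + 2^2 + 3^2
= 16 + 4 + 9 = 29
Coefficient = 8/29
In lowest terms: 8/29


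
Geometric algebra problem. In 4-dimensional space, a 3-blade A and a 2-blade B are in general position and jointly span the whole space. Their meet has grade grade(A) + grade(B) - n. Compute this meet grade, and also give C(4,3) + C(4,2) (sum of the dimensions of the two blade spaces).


Meet grade = grade(A) + grade(B) - n
= 3 + 2 - 4 = 1
C(4,3) = 4
C(4,2) = 6
dim_A + dim_B = 4 + 6 = 10


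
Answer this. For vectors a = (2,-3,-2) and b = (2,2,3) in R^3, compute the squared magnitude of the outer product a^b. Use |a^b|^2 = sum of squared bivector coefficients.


a wedge b = (a1*b2 - a2*b1)*e12 + (a1*b3 - a3*b1)*e13 + (a2*b3 - a3*b2)*e23
e12 coeff: 2*2 - (-3)*2 = 4 - (-6) = 10
e13 coeff: 2*3 - (-2)*2 = 6 - (-4) = 10
e23 coeff: (-3)*3 - (-2)*2 = -9 - (-4) = -5
|a wedge b|^2 = 10^2 + 10^2 + (-5)^2
= 100 + 100 + 25
= 225


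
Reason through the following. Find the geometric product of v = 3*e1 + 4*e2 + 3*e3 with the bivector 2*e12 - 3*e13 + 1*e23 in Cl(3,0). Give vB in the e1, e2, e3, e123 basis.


vB has grade-1 (vector) and grade-3 (trivector) parts: vB = (v _| B) + (v ^ B).
Vector part <vB>_1:
  e1: -v2*b12 - v3*b13 = -(4)*(2) - (3)*(-3) = 1
  e2: v1*b12 - v3*b23 = (3)*(2) - (3)*(1) = 3
  e3: v1*b13 + v2*b23 = (3)*(-3) + (4)*(1) = -5
Trivector part <vB>_3:
  e123: v1*b23 - v2*b13 + v3*b12 = (3)*(1) - (4)*(-3) + (3)*(2) = 21
vB = 1*e1 + 3*e2 - 5*e3 + 21*e123


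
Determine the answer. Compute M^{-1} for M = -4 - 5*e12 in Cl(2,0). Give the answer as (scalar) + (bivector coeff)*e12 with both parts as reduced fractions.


M = -4 - 5*e12, where e12^2 = -1.
Since M commutes with its reverse ~M = a - b*e12, M * ~M = a^2 - b^2*e12^2 = a^2 + b^2.
So M^{-1} = ~M / (a^2 + b^2) = (a - b*e12)/(a^2 + b^2).
a^2 + b^2 = 16 + 25 = 41
Scalar part = -4/41 = -4/41
Bivector coeff = 5/41 = 5/41
M^{-1} = -4/41 + 5/41*e12


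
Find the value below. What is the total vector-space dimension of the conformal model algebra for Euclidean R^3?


The conformal model of R^3 uses Cl(4,1): the 3 Euclidean generators plus two extra orthogonal generators e+ (e+^2 = +1) and e- (e-^2 = -1), from which the null vectors e0, einf are built.
Number of generators m = 3 + 2 = 5.
dim Cl(p,q) = 2^m = 2^5 = 32


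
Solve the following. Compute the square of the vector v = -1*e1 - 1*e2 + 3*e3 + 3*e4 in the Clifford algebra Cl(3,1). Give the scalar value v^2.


v^2 = sum of c_i^2 * e_i^2
Positive signature terms (e_i^2 = +1): (-1)^2 + (-1)^2 + 3^2 = 11
Negative signature terms (e_j^2 = -1): 3^2 = 9
v^2 = 11 - 9 = 2


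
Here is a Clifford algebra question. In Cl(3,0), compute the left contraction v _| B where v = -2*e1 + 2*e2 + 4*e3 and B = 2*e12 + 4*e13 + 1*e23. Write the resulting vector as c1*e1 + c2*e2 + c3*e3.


Left contraction v _| B = <vB>_1 (grade-1 part of the geometric product vB).
Using e1_|e12 = e2, e2_|e12 = -e1, e1_|e13 = e3, e3_|e13 = -e1, e2_|e23 = e3, e3_|e23 = -e2:
e1 coeff: -v2*b12 - v3*b13 = -(2)*(2) - (4)*(4) = -20
e2 coeff: v1*b12 - v3*b23 = (-2)*(2) - (4)*(1) = -8
e3 coeff: v1*b13 + v2*b23 = (-2)*(4) + (2)*(1) = -6
v _| B = -20*e1 - 8*e2 - 6*e3


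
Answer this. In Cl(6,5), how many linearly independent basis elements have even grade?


Even subalgebra dimension = 2^(n-1)
n = 6 + 5 = 11
2^(11 - 1) = 2^10 = 1024
Verification: sum of C(11,k) for even k = 1 + 55 + 330 + 462 + 165 + 11 = 1024
Result = 1024


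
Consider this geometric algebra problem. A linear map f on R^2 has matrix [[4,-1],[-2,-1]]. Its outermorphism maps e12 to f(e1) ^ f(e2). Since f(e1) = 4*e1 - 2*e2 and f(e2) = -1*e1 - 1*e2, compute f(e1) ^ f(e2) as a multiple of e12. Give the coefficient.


The outermorphism of a linear map f sends e1^e2 to f(e1)^f(e2).
f(e1) = 4*e1 - 2*e2
f(e2) = -1*e1 - 1*e2
f(e1) ^ f(e2) = (4*e1 - 2*e2) ^ (-1*e1 - 1*e2)
= 4*(-1)*e12 + (-2)*(-1)*e21
= (-4 - 2)*e12
= -6*e12
Coefficient = -6


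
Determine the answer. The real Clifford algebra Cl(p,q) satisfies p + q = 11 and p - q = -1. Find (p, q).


We need p + q = 11 and p - q = -1.
Adding: 2p = 11 + (-1) = 10, so p = 5.
Then q = 11 - 5 = 6.
(p, q) = (5, 6)


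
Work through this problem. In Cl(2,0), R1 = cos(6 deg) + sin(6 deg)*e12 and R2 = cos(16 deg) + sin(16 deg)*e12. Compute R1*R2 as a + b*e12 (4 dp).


Same-plane rotors commute and their half-angles add:
R1*R2 = cos(a1 + a2) + sin(a1 + a2)*e12.
a1 + a2 = 6 + 16 = 22 deg
cos(22 deg) = 0.9272
sin(22 deg) = 0.3746
R1*R2 = 0.9272 + 0.3746*e12


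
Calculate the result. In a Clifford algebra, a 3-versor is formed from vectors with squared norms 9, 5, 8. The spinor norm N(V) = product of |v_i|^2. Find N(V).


Spinor norm N(V) = |v1|^2 * |v2|^2 * ... * |v3|^2
= 9 * 5 * 8
Running product: 9, 45, 360
N(V) = 360


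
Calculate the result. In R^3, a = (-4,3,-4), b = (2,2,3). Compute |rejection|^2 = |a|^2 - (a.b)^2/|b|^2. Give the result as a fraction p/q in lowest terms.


|a|^2 = (-4)^2 + 3^2 + (-4)^2 = 41
|b|^2 = 2^2 + 2^2 + 3^2 = 17
a . b = (-4)*2 + 3*2 + (-4)*3 = -14
(a.b)^2 = (-14)^2 = 196
|rej|^2 = 41 - 196/17
= (697 - 196)/17
= 501/17
In lowest terms: 501/17


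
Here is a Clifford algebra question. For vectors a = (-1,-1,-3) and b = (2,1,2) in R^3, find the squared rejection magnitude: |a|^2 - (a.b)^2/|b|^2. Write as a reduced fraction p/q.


|a|^2 = (-1)^2 + (-1)^2 + (-3)^2 = 11
|b|^2 = 2^2 + 1^2 + 2^2 = 9
a . b = (-1)*2 + (-1)*1 + (-3)*2 = -9
(a.b)^2 = (-9)^2 = 81
|rej|^2 = 11 - 81/9
= (99 - 81)/9
= 18/9
In lowest terms: 2/1


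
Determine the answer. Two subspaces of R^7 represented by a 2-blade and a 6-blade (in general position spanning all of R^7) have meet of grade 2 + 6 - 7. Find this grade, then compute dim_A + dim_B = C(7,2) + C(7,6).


Meet grade = grade(A) + grade(B) - n
= 2 + 6 - 7 = 1
C(7,2) = 21
C(7,6) = 7
dim_A + dim_B = 21 + 7 = 28


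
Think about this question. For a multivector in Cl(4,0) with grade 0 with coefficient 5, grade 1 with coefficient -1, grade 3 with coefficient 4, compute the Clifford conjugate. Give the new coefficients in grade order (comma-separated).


Clifford conjugate sign for grade k: (-1)^(k(k+1)/2)
Grade 0: (-1)^(0*1/2) = (-1)^0 = 1, coeff 5 -> 5
Grade 1: (-1)^(1*2/2) = (-1)^1 = -1, coeff -1 -> 1
Grade 3: (-1)^(3*4/2) = (-1)^6 = 1, coeff 4 -> 4
Conjugated coefficients: 5, 1, 4


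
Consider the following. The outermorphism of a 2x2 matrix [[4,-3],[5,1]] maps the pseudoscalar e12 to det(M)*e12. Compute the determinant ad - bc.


The outermorphism of a linear map f sends e1^e2 to f(e1)^f(e2).
f(e1) = 4*e1 + 5*e2
f(e2) = -3*e1 + 1*e2
f(e1) ^ f(e2) = (4*e1 + 5*e2) ^ (-3*e1 + 1*e2)
= 4*1*e12 + 5*(-3)*e21
= (4 - (-15))*e12
= 19*e12
Coefficient = 19


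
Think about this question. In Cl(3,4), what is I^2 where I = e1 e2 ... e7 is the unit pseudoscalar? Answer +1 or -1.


The pseudoscalar I = e1...e_n (product of all n generators) of Cl(p,q) satisfies I^2 = (-1)^(q + n(n-1)/2).
p = 3, q = 4, n = p + q = 7
n(n-1)/2 = 7 * 6 / 2 = 21
Exponent = q + n(n-1)/2 = 4 + 21 = 25
I^2 = (-1)^25 = -1


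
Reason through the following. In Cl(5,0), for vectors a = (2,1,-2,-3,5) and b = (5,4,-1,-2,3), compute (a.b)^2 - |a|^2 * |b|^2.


a . b = 2*5 + 1*4 + (-2)*(-1) + (-3)*(-2) + 5*3
= 10 + 4 + 2 + 6 + 15 = 37
|a|^2 = 2^2 + 1^2 + (-2)^2 + (-3)^2 + 5^2 = 43
|b|^2 = 5^2 + 4^2 + (-1)^2 + (-2)^2 + 3^2 = 55
(a.b)^2 = 37^2 = 1369
|a|^2 * |b|^2 = 43 * 55 = 2365
Result = 1369 - 2365 = -996


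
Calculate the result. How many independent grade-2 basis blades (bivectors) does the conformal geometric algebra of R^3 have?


The conformal model of R^3 uses Cl(4,1) with m = 3 + 2 = 5 generators.
Number of grade-2 blades = C(m, 2) = C(5, 2)
= 5*4/2 = 10


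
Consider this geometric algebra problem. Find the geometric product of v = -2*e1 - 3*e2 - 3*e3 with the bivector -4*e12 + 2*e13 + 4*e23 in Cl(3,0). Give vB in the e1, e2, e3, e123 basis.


vB has grade-1 (vector) and grade-3 (trivector) parts: vB = (v _| B) + (v ^ B).
Vector part <vB>_1:
  e1: -v2*b12 - v3*b13 = -(-3)*(-4) - (-3)*(2) = -6
  e2: v1*b12 - v3*b23 = (-2)*(-4) - (-3)*(4) = 20
  e3: v1*b13 + v2*b23 = (-2)*(2) + (-3)*(4) = -16
Trivector part <vB>_3:
  e123: v1*b23 - v2*b13 + v3*b12 = (-2)*(4) - (-3)*(2) + (-3)*(-4) = 10
vB = -6*e1 + 20*e2 - 16*e3 + 10*e123


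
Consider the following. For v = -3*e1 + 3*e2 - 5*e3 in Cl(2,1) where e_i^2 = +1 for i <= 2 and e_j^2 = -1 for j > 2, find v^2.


v^2 = sum of c_i^2 * e_i^2
Positive signature terms (e_i^2 = +1): (-3)^2 + 3^2 = 18
Negative signature terms (e_j^2 = -1): (-5)^2 = 25
v^2 = 18 - 25 = -7


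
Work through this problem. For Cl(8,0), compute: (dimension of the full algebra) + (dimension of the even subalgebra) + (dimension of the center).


n = 8 + 0 = 8
Total dim = 2^8 = 256
Even subalgebra dim = 2^7 = 128
n is even, so center dim = 1
Sum = 256 + 128 + 1 = 385


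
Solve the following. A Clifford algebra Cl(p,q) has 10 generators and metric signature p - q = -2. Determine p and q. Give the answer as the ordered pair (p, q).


We need p + q = 10 and p - q = -2.
Adding: 2p = 10 + (-2) = 8, so p = 4.
Then q = 10 - 4 = 6.
(p, q) = (4, 6)


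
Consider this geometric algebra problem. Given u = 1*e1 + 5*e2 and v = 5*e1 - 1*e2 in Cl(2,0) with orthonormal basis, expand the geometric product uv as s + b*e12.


Expand: (1*e1 + 5*e2)(5*e1 - 1*e2)
= 1*5*e1e1 + 1*(-1)*e1e2 + 5*5*e2e1 + 5*(-1)*e2e2
Using e1^2 = e2^2 = 1, e2e1 = -e1e2:
Scalar part s = 1*5 + 5*(-1) = 5 + (-5) = 0
Bivector part b = 1*(-1) - 5*5 = -1 - 25 = -26
uv = 0 - 26*e12


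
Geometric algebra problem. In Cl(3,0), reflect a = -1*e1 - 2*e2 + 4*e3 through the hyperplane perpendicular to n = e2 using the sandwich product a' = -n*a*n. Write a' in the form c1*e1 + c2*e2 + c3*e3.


Reflection formula: a' = -n*a*n, with n = e2 (unit vector, n^2 = 1).
For reflection through hyperplane perp to e2:
The component along e2 flips sign, others stay.
a = (-1, -2, 4)
a' = (-1, 2, 4)
a' = -1*e1 + 2*e2 + 4*e3


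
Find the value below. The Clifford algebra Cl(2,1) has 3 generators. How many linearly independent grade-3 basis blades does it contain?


Number of grade-k basis blades in Cl(p,q) with n = p + q is C(n, k).
n = 2 + 1 = 3
C(3, 3) = 3! / (3! * 0!)
= 6 / (6 * 1)
= 1


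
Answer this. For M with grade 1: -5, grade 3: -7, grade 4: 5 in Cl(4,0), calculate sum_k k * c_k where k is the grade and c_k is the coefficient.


Grade-weighted sum = sum of grade_k * coefficient_k
1*(-5) = -5
3*(-7) = -21
4*5 = 20
Total = -5 + (-21) + 20 = -6


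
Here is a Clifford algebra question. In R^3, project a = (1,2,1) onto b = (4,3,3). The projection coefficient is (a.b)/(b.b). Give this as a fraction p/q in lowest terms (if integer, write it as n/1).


Projection coefficient = (a . b) / (b . b)
a . b = 1*4 + 2*3 + 1*3
= 4 + 6 + 3 = 13
b . b = 4^2 + 3^2 + 3^2
= 16 + 9 + 9 = 34
Coefficient = 13/34
In lowest terms: 13/34


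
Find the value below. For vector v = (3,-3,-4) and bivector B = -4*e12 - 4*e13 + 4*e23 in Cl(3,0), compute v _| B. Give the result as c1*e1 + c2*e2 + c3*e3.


Left contraction v _| B = <vB>_1 (grade-1 part of the geometric product vB).
Using e1_|e12 = e2, e2_|e12 = -e1, e1_|e13 = e3, e3_|e13 = -e1, e2_|e23 = e3, e3_|e23 = -e2:
e1 coeff: -v2*b12 - v3*b13 = -(-3)*(-4) - (-4)*(-4) = -28
e2 coeff: v1*b12 - v3*b23 = (3)*(-4) - (-4)*(4) = 4
e3 coeff: v1*b13 + v2*b23 = (3)*(-4) + (-3)*(4) = -24
v _| B = -28*e1 + 4*e2 - 24*e3


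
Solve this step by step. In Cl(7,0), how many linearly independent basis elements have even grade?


Even subalgebra dimension = 2^(n-1)
n = 7 + 0 = 7
2^(7 - 1) = 2^6 = 64
Verification: sum of C(7,k) for even k = 1 + 21 + 35 + 7 = 64
Result = 64


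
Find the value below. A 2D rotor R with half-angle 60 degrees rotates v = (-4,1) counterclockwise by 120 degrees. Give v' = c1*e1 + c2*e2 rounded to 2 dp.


Rotor R = cos(60deg) - sin(60deg)*e12
Rotation angle theta = 2 * 60 = 120 degrees
v' = R*v*~R rotates v by theta.
cos(120deg) = -0.5000, sin(120deg) = 0.8660
v'_1 = -4*cos(120deg) - 1*sin(120deg)
= -4*(-0.5000) - 1*0.8660
= 1.13
v'_2 = -4*sin(120deg) + 1*cos(120deg)
= -4*0.8660 + 1*(-0.5000)
= -3.96
v' = 1.13*e1 - 3.96*e2


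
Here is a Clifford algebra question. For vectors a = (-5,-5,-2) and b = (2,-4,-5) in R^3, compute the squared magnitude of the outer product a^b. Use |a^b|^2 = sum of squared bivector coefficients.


a wedge b = (a1*b2 - a2*b1)*e12 + (a1*b3 - a3*b1)*e13 + (a2*b3 - a3*b2)*e23
e12 coeff: (-5)*(-4) - (-5)*2 = 20 - (-10) = 30
e13 coeff: (-5)*(-5) - (-2)*2 = 25 - (-4) = 29
e23 coeff: (-5)*(-5) - (-2)*(-4) = 25 - 8 = 17
|a wedge b|^2 = 30^2 + 29^2 + 17^2
= 900 + 841 + 289
= 2030


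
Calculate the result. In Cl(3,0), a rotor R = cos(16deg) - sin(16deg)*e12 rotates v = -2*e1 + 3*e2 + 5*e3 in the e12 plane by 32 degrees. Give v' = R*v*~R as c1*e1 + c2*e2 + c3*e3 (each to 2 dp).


Rotor R = cos(16deg) - sin(16deg)*e12
Rotation angle theta = 2 * 16 = 32 degrees in the e12 plane (e1 -> e2).
The component perpendicular to the plane (e3) is invariant: v'_3 = v3 = 5.00
cos(32deg) = 0.8480, sin(32deg) = 0.5299
v'_1 = v1*cos(theta) - v2*sin(theta) = -2*0.8480 - 3*0.5299 = -3.29
v'_2 = v1*sin(theta) + v2*cos(theta) = -2*0.5299 + 3*0.8480 = 1.48
v' = -3.29*e1 + 1.48*e2 + 5.00*e3


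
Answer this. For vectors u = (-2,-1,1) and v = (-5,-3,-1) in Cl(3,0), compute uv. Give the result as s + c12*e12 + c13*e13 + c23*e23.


In Cl(3,0): e_i^2 = 1, e_ie_j = -e_je_i for i != j.
Scalar part = u . v = (-2)*(-5) + (-1)*(-3) + 1*(-1)
= 10 + 3 + (-1) = 12
e12 coeff = (-2)*(-3) - (-1)*(-5) = 6 - 5 = 1
e13 coeff = (-2)*(-1) - 1*(-5) = 2 - (-5) = 7
e23 coeff = (-1)*(-1) - 1*(-3) = 1 - (-3) = 4
uv = 12 + 1*e12 + 7*e13 + 4*e23


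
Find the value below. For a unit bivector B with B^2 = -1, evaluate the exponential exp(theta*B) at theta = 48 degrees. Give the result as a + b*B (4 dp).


For a unit bivector B with B^2 = -1, the exponential series gives
e^(theta*B) = cos(theta) + sin(theta)*B (the GA analogue of Euler's formula).
theta = 48 degrees = 0.837758 rad
cos(48 deg) = 0.6691
sin(48 deg) = 0.7431
exp(theta*B) = 0.6691 + 0.7431*B


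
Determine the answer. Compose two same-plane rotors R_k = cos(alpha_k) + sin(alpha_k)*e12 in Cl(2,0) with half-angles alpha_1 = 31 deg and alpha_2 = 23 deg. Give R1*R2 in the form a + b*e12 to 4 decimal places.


Same-plane rotors commute and their half-angles add:
R1*R2 = cos(a1 + a2) + sin(a1 + a2)*e12.
a1 + a2 = 31 + 23 = 54 deg
cos(54 deg) = 0.5878
sin(54 deg) = 0.8090
R1*R2 = 0.5878 + 0.8090*e12


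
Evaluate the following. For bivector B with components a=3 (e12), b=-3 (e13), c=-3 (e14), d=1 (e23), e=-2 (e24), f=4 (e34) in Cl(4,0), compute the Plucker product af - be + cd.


Plucker relation: af - be + cd
a*f = 3*4 = 12
b*e = (-3)*(-2) = 6
c*d = (-3)*1 = -3
af - be + cd = 12 - 6 + (-3)
= 3


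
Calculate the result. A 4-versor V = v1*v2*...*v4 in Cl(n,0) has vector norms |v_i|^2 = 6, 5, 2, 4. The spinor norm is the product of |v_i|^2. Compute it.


Spinor norm N(V) = |v1|^2 * |v2|^2 * ... * |v4|^2
= 6 * 5 * 2 * 4
Running product: 6, 30, 60, 240
N(V) = 240


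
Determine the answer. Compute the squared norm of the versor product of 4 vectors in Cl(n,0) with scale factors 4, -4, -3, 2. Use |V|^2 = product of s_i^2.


Each vector v_i has |v_i|^2 = s_i^2
Squared scales: 4^2 = 16, (-4)^2 = 16, (-3)^2 = 9, 2^2 = 4
|V|^2 = 16 * 16 * 9 * 4
= 9216


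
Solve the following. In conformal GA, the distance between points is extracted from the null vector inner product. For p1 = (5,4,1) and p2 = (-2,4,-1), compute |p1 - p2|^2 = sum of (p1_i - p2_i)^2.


p1 - p2 = (7, 0, 2)
|p1 - p2|^2 = 7^2 + 0^2 + 2^2
= 49 + 0 + 4
= 53


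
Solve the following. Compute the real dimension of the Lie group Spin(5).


Spin(n) double-covers SO(n); both have Lie algebra so(n) of dimension n(n-1)/2.
n = 5
n(n-1) = 5 * 4 = 20
dim Spin(5) = 20/2 = 10


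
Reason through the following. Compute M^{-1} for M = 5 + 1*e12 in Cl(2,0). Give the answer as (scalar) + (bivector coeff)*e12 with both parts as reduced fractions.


M = 5 + 1*e12, where e12^2 = -1.
Since M commutes with its reverse ~M = a - b*e12, M * ~M = a^2 - b^2*e12^2 = a^2 + b^2.
So M^{-1} = ~M / (a^2 + b^2) = (a - b*e12)/(a^2 + b^2).
a^2 + b^2 = 25 + 1 = 26
Scalar part = 5/26 = 5/26
Bivector coeff = -1/26 = -1/26
M^{-1} = 5/26 - 1/26*e12


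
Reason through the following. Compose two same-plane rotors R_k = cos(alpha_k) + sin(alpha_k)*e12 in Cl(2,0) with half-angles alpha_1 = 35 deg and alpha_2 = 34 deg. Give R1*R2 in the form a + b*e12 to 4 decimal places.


Same-plane rotors commute and their half-angles add:
R1*R2 = cos(a1 + a2) + sin(a1 + a2)*e12.
a1 + a2 = 35 + 34 = 69 deg
cos(69 deg) = 0.3584
sin(69 deg) = 0.9336
R1*R2 = 0.3584 + 0.9336*e12


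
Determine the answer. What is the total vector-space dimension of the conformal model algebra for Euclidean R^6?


The conformal model of R^6 uses Cl(7,1): the 6 Euclidean generators plus two extra orthogonal generators e+ (e+^2 = +1) and e- (e-^2 = -1), from which the null vectors e0, einf are built.
Number of generators m = 6 + 2 = 8.
dim Cl(p,q) = 2^m = 2^8 = 256


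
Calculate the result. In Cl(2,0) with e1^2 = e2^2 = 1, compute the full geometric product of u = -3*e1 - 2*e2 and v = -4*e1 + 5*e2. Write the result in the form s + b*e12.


Expand: (-3*e1 - 2*e2)(-4*e1 + 5*e2)
= (-3)*(-4)*e1e1 + (-3)*5*e1e2 + (-2)*(-4)*e2e1 + (-2)*5*e2e2
Using e1^2 = e2^2 = 1, e2e1 = -e1e2:
Scalar part s = (-3)*(-4) + (-2)*5 = 12 + (-10) = 2
Bivector part b = (-3)*5 - (-2)*(-4) = -15 - 8 = -23
uv = 2 - 23*e12


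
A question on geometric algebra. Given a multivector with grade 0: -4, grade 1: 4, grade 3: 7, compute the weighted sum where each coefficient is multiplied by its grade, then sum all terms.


Grade-weighted sum = sum of grade_k * coefficient_k
0*(-4) = 0
1*4 = 4
3*7 = 21
Total = 0 + 4 + 21 = 25


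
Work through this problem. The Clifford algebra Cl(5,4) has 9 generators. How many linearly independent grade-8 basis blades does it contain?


Number of grade-k basis blades in Cl(p,q) with n = p + q is C(n, k).
n = 5 + 4 = 9
C(9, 8) = 9! / (8! * 1!)
= 362880 / (40320 * 1)
= 9


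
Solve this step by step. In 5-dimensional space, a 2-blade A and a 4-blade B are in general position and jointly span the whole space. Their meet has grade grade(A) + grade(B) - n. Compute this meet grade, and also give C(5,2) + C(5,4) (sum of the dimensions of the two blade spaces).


Meet grade = grade(A) + grade(B) - n
= 2 + 4 - 5 = 1
C(5,2) = 10
C(5,4) = 5
dim_A + dim_B = 10 + 5 = 15


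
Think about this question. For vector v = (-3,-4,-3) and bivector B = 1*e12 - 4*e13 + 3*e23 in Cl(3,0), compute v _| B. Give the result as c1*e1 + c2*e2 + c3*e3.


Left contraction v _| B = <vB>_1 (grade-1 part of the geometric product vB).
Using e1_|e12 = e2, e2_|e12 = -e1, e1_|e13 = e3, e3_|e13 = -e1, e2_|e23 = e3, e3_|e23 = -e2:
e1 coeff: -v2*b12 - v3*b13 = -(-4)*(1) - (-3)*(-4) = -8
e2 coeff: v1*b12 - v3*b23 = (-3)*(1) - (-3)*(3) = 6
e3 coeff: v1*b13 + v2*b23 = (-3)*(-4) + (-4)*(3) = 0
v _| B = -8*e1 + 6*e2 + 0*e3


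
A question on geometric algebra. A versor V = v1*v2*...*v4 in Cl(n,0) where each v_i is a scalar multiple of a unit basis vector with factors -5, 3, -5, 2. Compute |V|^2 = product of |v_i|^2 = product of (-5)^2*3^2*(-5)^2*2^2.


Each vector v_i has |v_i|^2 = s_i^2
Squared scales: (-5)^2 = 25, 3^2 = 9, (-5)^2 = 25, 2^2 = 4
|V|^2 = 25 * 9 * 25 * 4
= 22500


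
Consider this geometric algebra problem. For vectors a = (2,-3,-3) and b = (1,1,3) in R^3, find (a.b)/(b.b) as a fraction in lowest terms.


Projection coefficient = (a . b) / (b . b)
a . b = 2*1 + (-3)*1 + (-3)*3
= 2 + (-3) + (-9) = -10
b . b = 1^2 + 1^2 + 3^2
= 1 + 1 + 9 = 11
Coefficient = -10/11
In lowest terms: -10/11


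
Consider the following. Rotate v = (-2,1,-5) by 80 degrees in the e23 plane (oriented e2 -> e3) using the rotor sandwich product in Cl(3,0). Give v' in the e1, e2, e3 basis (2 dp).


Rotor R = cos(40deg) - sin(40deg)*e23
Rotation angle theta = 2 * 40 = 80 degrees in the e23 plane (e2 -> e3).
The component perpendicular to the plane (e1) is invariant: v'_1 = v1 = -2.00
cos(80deg) = 0.1736, sin(80deg) = 0.9848
v'_2 = v2*cos(theta) - v3*sin(theta) = 1*0.1736 - (-5)*0.9848 = 5.10
v'_3 = v2*sin(theta) + v3*cos(theta) = 1*0.9848 + (-5)*0.1736 = 0.12
v' = -2.00*e1 + 5.10*e2 + 0.12*e3


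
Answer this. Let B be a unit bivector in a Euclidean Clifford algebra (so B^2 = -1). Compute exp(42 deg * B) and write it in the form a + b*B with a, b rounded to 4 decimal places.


For a unit bivector B with B^2 = -1, the exponential series gives
e^(theta*B) = cos(theta) + sin(theta)*B (the GA analogue of Euler's formula).
theta = 42 degrees = 0.733038 rad
cos(42 deg) = 0.7431
sin(42 deg) = 0.6691
exp(theta*B) = 0.7431 + 0.6691*B


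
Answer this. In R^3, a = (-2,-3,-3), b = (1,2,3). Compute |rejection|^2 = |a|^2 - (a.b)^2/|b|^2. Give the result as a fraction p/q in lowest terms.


|a|^2 = (-2)^2 + (-3)^2 + (-3)^2 = 22
|b|^2 = 1^2 + 2^2 + 3^2 = 14
a . b = (-2)*1 + (-3)*2 + (-3)*3 = -17
(a.b)^2 = (-17)^2 = 289
|rej|^2 = 22 - 289/14
= (308 - 289)/14
= 19/14
In lowest terms: 19/14


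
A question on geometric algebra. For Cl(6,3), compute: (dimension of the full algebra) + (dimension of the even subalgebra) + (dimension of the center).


n = 6 + 3 = 9
Total dim = 2^9 = 512
Even subalgebra dim = 2^8 = 256
n is odd, so center dim = 2
Sum = 512 + 256 + 2 = 770


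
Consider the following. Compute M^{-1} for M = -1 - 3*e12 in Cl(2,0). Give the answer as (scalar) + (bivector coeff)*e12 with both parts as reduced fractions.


M = -1 - 3*e12, where e12^2 = -1.
Since M commutes with its reverse ~M = a - b*e12, M * ~M = a^2 - b^2*e12^2 = a^2 + b^2.
So M^{-1} = ~M / (a^2 + b^2) = (a - b*e12)/(a^2 + b^2).
a^2 + b^2 = 1 + 9 = 10
Scalar part = -1/10 = -1/10
Bivector coeff = 3/10 = 3/10
M^{-1} = -1/10 + 3/10*e12
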